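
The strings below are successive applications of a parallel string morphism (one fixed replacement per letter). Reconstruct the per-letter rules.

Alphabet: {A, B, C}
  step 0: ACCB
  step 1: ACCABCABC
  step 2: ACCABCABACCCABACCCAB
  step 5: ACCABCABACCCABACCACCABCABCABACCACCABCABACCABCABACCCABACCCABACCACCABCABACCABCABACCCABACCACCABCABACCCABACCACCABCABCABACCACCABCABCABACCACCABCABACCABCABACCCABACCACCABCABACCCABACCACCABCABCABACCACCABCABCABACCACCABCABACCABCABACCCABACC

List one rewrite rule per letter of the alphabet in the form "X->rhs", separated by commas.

  step 1 ⇒ step 2: ACCABCABC ⇒ AC·CAB·CAB·AC·C·CAB·AC·C·CAB
    A ↦ AC
    B ↦ C
    C ↦ CAB

A->AC, B->C, C->CAB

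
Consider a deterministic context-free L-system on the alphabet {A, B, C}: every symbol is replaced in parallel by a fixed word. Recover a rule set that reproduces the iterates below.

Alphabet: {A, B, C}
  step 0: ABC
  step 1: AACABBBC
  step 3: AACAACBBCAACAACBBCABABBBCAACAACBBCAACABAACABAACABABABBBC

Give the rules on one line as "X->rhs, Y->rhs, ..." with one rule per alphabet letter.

A->AAC, B->AB, C->BBC

  step 0 ⇒ step 1: ABC ⇒ AAC·AB·BBC
    A ↦ AAC
    B ↦ AB
    C ↦ BBC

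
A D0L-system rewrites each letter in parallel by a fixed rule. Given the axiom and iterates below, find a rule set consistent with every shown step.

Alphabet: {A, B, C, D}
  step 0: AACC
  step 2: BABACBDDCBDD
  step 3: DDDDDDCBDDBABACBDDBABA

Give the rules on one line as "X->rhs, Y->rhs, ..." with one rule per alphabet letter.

A->D, B->DD, C->CB, D->BA

  step 2 ⇒ step 3: BABACBDDCBDD ⇒ DD·D·DD·D·CB·DD·BA·BA·CB·DD·BA·BA
    A ↦ D
    B ↦ DD
    C ↦ CB
    D ↦ BA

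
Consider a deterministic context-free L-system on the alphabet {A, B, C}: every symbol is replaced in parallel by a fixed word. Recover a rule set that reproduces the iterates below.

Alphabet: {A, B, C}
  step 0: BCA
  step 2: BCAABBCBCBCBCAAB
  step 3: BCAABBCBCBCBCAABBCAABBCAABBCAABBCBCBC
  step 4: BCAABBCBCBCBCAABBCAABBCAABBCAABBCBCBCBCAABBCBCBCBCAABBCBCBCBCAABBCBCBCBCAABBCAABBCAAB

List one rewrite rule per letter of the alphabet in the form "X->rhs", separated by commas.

A->BC, B->BC, C->AAB

  step 3 ⇒ step 4: BCAABBCBCBCBCAABBCAABBCAABBCAABBCBCBC ⇒ BC·AAB·BC·BC·BC·BC·AAB·BC·AAB·BC·AAB·BC·AAB·BC·BC·BC·BC·AAB·BC·BC·BC·BC·AAB·BC·BC·BC·BC·AAB·BC·BC·BC·BC·AAB·BC·AAB·BC·AAB
    A ↦ BC
    B ↦ BC
    C ↦ AAB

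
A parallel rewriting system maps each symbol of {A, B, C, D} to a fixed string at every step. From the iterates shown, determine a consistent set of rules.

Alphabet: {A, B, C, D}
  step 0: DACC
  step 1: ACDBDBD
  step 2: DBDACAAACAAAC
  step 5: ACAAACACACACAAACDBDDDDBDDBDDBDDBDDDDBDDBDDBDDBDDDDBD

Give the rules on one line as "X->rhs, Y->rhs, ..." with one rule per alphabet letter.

  step 1 ⇒ step 2: ACDBDBD ⇒ D·BD·AC·AA·AC·AA·AC
    A ↦ D
    B ↦ AA
    C ↦ BD
    D ↦ AC

A->D, B->AA, C->BD, D->AC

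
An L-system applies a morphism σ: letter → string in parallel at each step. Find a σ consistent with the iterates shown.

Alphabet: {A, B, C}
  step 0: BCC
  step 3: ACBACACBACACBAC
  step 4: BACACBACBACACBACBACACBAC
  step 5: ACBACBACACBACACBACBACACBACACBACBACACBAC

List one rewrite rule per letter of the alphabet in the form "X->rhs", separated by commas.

  step 4 ⇒ step 5: BACACBACBACACBACBACACBAC ⇒ AC·B·AC·B·AC·AC·B·AC·AC·B·AC·B·AC·AC·B·AC·AC·B·AC·B·AC·AC·B·AC
    A ↦ B
    B ↦ AC
    C ↦ AC

A->B, B->AC, C->AC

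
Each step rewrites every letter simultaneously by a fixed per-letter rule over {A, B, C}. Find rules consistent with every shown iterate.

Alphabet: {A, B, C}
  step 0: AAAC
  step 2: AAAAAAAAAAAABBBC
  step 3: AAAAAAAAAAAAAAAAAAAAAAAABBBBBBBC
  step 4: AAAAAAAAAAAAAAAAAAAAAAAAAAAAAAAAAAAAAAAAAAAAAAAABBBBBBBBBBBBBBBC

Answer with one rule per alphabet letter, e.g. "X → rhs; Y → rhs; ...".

  step 3 ⇒ step 4: AAAAAAAAAAAAAAAAAAAAAAAABBBBBBBC ⇒ AA·AA·AA·AA·AA·AA·AA·AA·AA·AA·AA·AA·AA·AA·AA·AA·AA·AA·AA·AA·AA·AA·AA·AA·BB·BB·BB·BB·BB·BB·BB·BC
    A ↦ AA
    B ↦ BB
    C ↦ BC

A->AA, B->BB, C->BC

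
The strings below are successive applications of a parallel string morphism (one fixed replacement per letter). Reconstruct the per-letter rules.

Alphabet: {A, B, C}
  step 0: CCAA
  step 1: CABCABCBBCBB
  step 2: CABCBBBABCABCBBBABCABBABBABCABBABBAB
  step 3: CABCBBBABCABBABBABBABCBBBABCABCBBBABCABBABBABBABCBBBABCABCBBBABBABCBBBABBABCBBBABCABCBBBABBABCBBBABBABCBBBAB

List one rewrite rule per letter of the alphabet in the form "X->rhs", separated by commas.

A->CBB, B->BAB, C->CAB

  step 2 ⇒ step 3: CABCBBBABCABCBBBABCABBABBABCABBABBAB ⇒ CAB·CBB·BAB·CAB·BAB·BAB·BAB·CBB·BAB·CAB·CBB·BAB·CAB·BAB·BAB·BAB·CBB·BAB·CAB·CBB·BAB·BAB·CBB·BAB·BAB·CBB·BAB·CAB·CBB·BAB·BAB·CBB·BAB·BAB·CBB·BAB
    A ↦ CBB
    B ↦ BAB
    C ↦ CAB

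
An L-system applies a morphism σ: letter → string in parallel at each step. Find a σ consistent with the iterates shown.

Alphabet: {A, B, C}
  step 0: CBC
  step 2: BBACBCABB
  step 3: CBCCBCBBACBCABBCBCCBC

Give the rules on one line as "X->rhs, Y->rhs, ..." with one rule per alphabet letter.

A->BB, B->CBC, C->A

  step 2 ⇒ step 3: BBACBCABB ⇒ CBC·CBC·BB·A·CBC·A·BB·CBC·CBC
    A ↦ BB
    B ↦ CBC
    C ↦ A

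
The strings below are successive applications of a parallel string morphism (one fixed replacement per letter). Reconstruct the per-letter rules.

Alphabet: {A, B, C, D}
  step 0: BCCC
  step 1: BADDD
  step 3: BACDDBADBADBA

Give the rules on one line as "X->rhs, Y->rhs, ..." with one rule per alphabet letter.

A->C, B->BA, C->D, D->CB

  step 0 ⇒ step 1: BCCC ⇒ BA·D·D·D
    B ↦ BA
    C ↦ D
    A ↦ C  (constrained at step 1)
    D ↦ CB  (constrained at step 1)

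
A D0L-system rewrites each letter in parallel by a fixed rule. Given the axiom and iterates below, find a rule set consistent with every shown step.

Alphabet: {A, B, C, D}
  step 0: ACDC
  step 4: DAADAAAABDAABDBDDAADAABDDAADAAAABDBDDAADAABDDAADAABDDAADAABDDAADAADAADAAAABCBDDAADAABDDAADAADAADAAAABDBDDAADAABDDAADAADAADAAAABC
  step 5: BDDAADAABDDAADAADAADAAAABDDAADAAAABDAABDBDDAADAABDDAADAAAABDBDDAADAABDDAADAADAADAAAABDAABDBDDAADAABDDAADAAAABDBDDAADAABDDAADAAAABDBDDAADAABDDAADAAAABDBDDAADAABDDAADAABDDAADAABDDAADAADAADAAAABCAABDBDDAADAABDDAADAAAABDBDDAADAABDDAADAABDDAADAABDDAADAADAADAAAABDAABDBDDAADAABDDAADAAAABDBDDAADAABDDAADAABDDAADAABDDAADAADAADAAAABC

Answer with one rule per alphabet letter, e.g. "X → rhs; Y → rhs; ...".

  step 4 ⇒ step 5: DAADAAAABDAABDBDDAADAABDDAADAAAABDBDDAADAABDDAADAABDDAADAABDDAADAADAADAAAABCBDDAADAABDDAADAADAADAAAABDBDDAADAABDDAADAADAADAAAABC ⇒ BD·DAA·DAA·BD·DAA·DAA·DAA·DAA·AA·BD·DAA·DAA·AA·BD·AA·BD·BD·DAA·DAA·BD·DAA·DAA·AA·BD·BD·DAA·DAA·BD·DAA·DAA·DAA·DAA·AA·BD·AA·BD·BD·DAA·DAA·BD·DAA·DAA·AA·BD·BD·DAA·DAA·BD·DAA·DAA·AA·BD·BD·DAA·DAA·BD·DAA·DAA·AA·BD·BD·DAA·DAA·BD·DAA·DAA·BD·DAA·DAA·BD·DAA·DAA·DAA·DAA·AA·BC·AA·BD·BD·DAA·DAA·BD·DAA·DAA·AA·BD·BD·DAA·DAA·BD·DAA·DAA·BD·DAA·DAA·BD·DAA·DAA·DAA·DAA·AA·BD·AA·BD·BD·DAA·DAA·BD·DAA·DAA·AA·BD·BD·DAA·DAA·BD·DAA·DAA·BD·DAA·DAA·BD·DAA·DAA·DAA·DAA·AA·BC
    A ↦ DAA
    B ↦ AA
    C ↦ BC
    D ↦ BD

A->DAA, B->AA, C->BC, D->BD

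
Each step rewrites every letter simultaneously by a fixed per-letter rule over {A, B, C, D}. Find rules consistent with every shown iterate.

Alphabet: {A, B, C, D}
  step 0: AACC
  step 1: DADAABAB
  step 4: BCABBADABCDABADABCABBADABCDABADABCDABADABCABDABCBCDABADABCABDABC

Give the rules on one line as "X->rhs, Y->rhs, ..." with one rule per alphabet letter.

  step 0 ⇒ step 1: AACC ⇒ DA·DA·AB·AB
    A ↦ DA
    C ↦ AB
    B ↦ BC  (constrained at step 1)
    D ↦ BA  (constrained at step 1)

A->DA, B->BC, C->AB, D->BA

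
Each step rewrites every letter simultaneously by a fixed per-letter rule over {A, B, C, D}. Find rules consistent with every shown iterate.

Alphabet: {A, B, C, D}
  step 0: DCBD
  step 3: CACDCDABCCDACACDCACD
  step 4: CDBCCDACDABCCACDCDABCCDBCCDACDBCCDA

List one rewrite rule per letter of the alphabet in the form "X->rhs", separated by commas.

A->BC, B->CA, C->CD, D->A

  step 3 ⇒ step 4: CACDCDABCCDACACDCACD ⇒ CD·BC·CD·A·CD·A·BC·CA·CD·CD·A·BC·CD·BC·CD·A·CD·BC·CD·A
    A ↦ BC
    B ↦ CA
    C ↦ CD
    D ↦ A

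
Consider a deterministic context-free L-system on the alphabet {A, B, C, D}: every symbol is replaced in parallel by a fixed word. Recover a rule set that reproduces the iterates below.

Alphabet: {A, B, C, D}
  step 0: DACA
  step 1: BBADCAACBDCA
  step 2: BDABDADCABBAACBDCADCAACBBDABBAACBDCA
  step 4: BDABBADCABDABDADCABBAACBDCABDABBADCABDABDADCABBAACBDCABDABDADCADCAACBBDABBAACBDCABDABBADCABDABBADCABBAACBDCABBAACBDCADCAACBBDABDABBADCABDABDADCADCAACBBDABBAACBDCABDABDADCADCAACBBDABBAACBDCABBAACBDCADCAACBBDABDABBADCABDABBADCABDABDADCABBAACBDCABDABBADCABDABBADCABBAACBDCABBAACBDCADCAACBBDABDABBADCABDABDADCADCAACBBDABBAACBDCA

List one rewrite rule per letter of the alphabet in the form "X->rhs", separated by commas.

  step 1 ⇒ step 2: BBADCAACBDCA ⇒ BDA·BDA·DCA·BBA·ACB·DCA·DCA·ACB·BDA·BBA·ACB·DCA
    A ↦ DCA
    B ↦ BDA
    C ↦ ACB
    D ↦ BBA

A->DCA, B->BDA, C->ACB, D->BBA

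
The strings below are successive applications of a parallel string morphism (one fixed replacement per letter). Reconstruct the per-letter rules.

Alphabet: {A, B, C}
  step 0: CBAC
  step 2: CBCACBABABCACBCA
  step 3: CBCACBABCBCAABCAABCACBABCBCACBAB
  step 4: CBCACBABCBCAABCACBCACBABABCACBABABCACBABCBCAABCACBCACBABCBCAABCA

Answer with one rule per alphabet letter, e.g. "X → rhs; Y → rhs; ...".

  step 3 ⇒ step 4: CBCACBABCBCAABCAABCACBABCBCACBAB ⇒ CB·CA·CB·AB·CB·CA·AB·CA·CB·CA·CB·AB·AB·CA·CB·AB·AB·CA·CB·AB·CB·CA·AB·CA·CB·CA·CB·AB·CB·CA·AB·CA
    A ↦ AB
    B ↦ CA
    C ↦ CB

A->AB, B->CA, C->CB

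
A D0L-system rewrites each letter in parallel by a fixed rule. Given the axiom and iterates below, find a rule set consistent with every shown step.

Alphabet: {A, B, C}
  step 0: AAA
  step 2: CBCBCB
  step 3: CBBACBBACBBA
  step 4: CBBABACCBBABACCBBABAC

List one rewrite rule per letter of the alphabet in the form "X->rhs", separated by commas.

A->C, B->BA, C->CB

  step 3 ⇒ step 4: CBBACBBACBBA ⇒ CB·BA·BA·C·CB·BA·BA·C·CB·BA·BA·C
    A ↦ C
    B ↦ BA
    C ↦ CB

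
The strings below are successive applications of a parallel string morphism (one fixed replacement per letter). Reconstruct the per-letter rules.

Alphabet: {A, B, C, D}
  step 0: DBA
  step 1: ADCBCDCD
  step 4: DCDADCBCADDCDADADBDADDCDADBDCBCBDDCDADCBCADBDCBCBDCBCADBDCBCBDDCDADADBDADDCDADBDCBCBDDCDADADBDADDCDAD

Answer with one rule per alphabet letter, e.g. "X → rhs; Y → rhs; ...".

A->DCD, B->CBC, C->BD, D->AD

  step 0 ⇒ step 1: DBA ⇒ AD·CBC·DCD
    A ↦ DCD
    B ↦ CBC
    D ↦ AD
    C ↦ BD  (constrained at step 1)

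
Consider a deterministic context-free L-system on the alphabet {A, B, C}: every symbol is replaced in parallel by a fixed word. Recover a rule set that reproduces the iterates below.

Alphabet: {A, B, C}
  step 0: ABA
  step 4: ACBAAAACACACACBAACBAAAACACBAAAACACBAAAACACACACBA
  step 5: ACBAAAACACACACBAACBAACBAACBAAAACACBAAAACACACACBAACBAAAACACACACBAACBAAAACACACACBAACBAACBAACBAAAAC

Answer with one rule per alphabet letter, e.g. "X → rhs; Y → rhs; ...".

  step 4 ⇒ step 5: ACBAAAACACACACBAACBAAAACACBAAAACACBAAAACACACACBA ⇒ AC·BA·AA·AC·AC·AC·AC·BA·AC·BA·AC·BA·AC·BA·AA·AC·AC·BA·AA·AC·AC·AC·AC·BA·AC·BA·AA·AC·AC·AC·AC·BA·AC·BA·AA·AC·AC·AC·AC·BA·AC·BA·AC·BA·AC·BA·AA·AC
    A ↦ AC
    B ↦ AA
    C ↦ BA

A->AC, B->AA, C->BA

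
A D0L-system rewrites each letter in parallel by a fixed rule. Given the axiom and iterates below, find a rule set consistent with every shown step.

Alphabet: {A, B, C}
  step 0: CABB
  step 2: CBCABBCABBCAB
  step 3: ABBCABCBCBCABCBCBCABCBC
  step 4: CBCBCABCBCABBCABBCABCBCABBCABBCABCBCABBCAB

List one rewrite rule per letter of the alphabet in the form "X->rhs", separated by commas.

A->C, B->BC, C->AB

  step 3 ⇒ step 4: ABBCABCBCBCABCBCBCABCBC ⇒ C·BC·BC·AB·C·BC·AB·BC·AB·BC·AB·C·BC·AB·BC·AB·BC·AB·C·BC·AB·BC·AB
    A ↦ C
    B ↦ BC
    C ↦ AB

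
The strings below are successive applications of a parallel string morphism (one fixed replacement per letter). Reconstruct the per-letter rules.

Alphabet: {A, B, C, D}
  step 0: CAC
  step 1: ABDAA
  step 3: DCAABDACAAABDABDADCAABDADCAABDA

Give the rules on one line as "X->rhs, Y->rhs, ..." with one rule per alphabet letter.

  step 0 ⇒ step 1: CAC ⇒ A·BDA·A
    A ↦ BDA
    C ↦ A
    B ↦ D  (constrained at step 1)
    D ↦ CAA  (constrained at step 1)

A->BDA, B->D, C->A, D->CAA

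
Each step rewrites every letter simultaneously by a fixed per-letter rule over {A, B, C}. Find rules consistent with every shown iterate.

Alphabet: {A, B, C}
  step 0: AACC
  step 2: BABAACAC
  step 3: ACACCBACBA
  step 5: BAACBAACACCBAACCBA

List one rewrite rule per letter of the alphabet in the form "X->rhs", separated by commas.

A->C, B->A, C->BA

  step 2 ⇒ step 3: BABAACAC ⇒ A·C·A·C·C·BA·C·BA
    A ↦ C
    B ↦ A
    C ↦ BA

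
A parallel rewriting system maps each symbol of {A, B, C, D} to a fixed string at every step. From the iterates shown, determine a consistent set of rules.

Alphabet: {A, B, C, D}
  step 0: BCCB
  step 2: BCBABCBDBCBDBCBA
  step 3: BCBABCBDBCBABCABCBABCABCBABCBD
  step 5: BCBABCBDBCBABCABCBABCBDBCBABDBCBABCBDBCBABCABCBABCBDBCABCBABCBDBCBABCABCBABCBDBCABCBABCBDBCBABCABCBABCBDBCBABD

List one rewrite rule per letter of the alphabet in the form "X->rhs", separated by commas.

A->BD, B->BC, C->BA, D->A

  step 2 ⇒ step 3: BCBABCBDBCBDBCBA ⇒ BC·BA·BC·BD·BC·BA·BC·A·BC·BA·BC·A·BC·BA·BC·BD
    A ↦ BD
    B ↦ BC
    C ↦ BA
    D ↦ A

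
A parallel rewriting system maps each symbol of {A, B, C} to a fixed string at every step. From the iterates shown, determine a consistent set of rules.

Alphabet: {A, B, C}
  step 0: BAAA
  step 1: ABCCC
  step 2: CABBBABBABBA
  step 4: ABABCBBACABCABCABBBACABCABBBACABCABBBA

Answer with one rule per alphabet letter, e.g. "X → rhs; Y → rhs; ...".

A->C, B->AB, C->BBA

  step 1 ⇒ step 2: ABCCC ⇒ C·AB·BBA·BBA·BBA
    A ↦ C
    B ↦ AB
    C ↦ BBA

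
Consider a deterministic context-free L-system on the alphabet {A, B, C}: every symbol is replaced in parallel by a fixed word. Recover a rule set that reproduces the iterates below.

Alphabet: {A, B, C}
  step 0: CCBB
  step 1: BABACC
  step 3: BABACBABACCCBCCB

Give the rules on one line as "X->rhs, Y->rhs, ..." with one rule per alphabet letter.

A->CB, B->C, C->BA

  step 0 ⇒ step 1: CCBB ⇒ BA·BA·C·C
    B ↦ C
    C ↦ BA
    A ↦ CB  (constrained at step 1)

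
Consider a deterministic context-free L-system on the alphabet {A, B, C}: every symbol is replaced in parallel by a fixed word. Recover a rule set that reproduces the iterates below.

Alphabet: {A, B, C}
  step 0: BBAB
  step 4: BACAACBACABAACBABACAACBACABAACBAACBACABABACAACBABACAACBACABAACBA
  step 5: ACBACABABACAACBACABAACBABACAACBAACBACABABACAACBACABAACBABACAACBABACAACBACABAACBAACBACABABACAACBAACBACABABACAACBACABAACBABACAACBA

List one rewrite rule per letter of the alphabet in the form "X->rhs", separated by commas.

  step 4 ⇒ step 5: BACAACBACABAACBABACAACBACABAACBAACBACABABACAACBABACAACBACABAACBA ⇒ AC·BA·CA·BA·BA·CA·AC·BA·CA·BA·AC·BA·BA·CA·AC·BA·AC·BA·CA·BA·BA·CA·AC·BA·CA·BA·AC·BA·BA·CA·AC·BA·BA·CA·AC·BA·CA·BA·AC·BA·AC·BA·CA·BA·BA·CA·AC·BA·AC·BA·CA·BA·BA·CA·AC·BA·CA·BA·AC·BA·BA·CA·AC·BA
    A ↦ BA
    B ↦ AC
    C ↦ CA

A->BA, B->AC, C->CA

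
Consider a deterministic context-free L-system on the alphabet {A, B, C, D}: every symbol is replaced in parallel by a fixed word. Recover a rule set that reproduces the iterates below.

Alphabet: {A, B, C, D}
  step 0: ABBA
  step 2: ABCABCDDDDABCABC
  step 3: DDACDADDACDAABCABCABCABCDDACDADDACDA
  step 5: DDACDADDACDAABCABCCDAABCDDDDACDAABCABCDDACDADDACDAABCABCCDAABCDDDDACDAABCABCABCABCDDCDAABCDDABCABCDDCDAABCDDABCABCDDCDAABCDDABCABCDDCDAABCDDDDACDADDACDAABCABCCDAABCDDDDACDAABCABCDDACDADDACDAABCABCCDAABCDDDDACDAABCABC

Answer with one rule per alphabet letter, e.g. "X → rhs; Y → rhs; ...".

  step 2 ⇒ step 3: ABCABCDDDDABCABC ⇒ DD·A·CDA·DD·A·CDA·ABC·ABC·ABC·ABC·DD·A·CDA·DD·A·CDA
    A ↦ DD
    B ↦ A
    C ↦ CDA
    D ↦ ABC

A->DD, B->A, C->CDA, D->ABC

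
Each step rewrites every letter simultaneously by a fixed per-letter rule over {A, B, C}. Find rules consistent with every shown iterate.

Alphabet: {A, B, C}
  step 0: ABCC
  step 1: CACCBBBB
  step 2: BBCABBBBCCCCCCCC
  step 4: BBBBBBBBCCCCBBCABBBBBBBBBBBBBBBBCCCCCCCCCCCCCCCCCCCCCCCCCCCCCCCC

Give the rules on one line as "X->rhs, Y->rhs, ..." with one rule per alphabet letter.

  step 1 ⇒ step 2: CACCBBBB ⇒ BB·CA·BB·BB·CC·CC·CC·CC
    A ↦ CA
    B ↦ CC
    C ↦ BB

A->CA, B->CC, C->BB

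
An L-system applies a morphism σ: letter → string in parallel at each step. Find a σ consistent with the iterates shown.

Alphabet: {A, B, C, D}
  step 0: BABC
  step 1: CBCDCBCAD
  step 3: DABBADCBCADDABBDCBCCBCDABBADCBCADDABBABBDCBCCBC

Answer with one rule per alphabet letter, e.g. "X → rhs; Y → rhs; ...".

  step 0 ⇒ step 1: BABC ⇒ CBC·D·CBC·AD
    A ↦ D
    B ↦ CBC
    C ↦ AD
    D ↦ ABB  (constrained at step 1)

A->D, B->CBC, C->AD, D->ABB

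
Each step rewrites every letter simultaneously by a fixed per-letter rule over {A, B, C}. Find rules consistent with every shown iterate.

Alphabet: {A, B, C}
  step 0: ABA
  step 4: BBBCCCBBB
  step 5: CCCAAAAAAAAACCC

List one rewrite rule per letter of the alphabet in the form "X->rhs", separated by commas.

  step 4 ⇒ step 5: BBBCCCBBB ⇒ C·C·C·AAA·AAA·AAA·C·C·C
    B ↦ C
    C ↦ AAA
    A ↦ B  (constrained at step 0)

A->B, B->C, C->AAA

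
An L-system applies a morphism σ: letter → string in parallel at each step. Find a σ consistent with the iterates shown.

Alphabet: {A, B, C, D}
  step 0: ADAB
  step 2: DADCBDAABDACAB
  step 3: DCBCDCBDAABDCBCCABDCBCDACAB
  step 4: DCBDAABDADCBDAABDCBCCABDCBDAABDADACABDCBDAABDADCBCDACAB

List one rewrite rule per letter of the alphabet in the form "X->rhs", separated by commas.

A->C, B->AB, C->DA, D->DCB

  step 3 ⇒ step 4: DCBCDCBDAABDCBCCABDCBCDACAB ⇒ DCB·DA·AB·DA·DCB·DA·AB·DCB·C·C·AB·DCB·DA·AB·DA·DA·C·AB·DCB·DA·AB·DA·DCB·C·DA·C·AB
    A ↦ C
    B ↦ AB
    C ↦ DA
    D ↦ DCB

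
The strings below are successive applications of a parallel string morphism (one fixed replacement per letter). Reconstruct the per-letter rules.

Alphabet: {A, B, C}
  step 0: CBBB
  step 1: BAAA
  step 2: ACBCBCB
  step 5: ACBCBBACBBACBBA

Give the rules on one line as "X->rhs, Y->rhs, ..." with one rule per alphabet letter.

  step 1 ⇒ step 2: BAAA ⇒ A·CB·CB·CB
    A ↦ CB
    B ↦ A
  step 0 ⇒ step 1: CBBB ⇒ B·A·A·A
    C ↦ B

A->CB, B->A, C->B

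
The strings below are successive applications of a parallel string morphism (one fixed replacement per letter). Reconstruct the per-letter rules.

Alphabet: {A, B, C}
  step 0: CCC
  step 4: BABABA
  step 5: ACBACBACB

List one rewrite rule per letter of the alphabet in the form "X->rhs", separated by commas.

A->B, B->AC, C->A

  step 4 ⇒ step 5: BABABA ⇒ AC·B·AC·B·AC·B
    A ↦ B
    B ↦ AC
    C ↦ A  (constrained at step 0)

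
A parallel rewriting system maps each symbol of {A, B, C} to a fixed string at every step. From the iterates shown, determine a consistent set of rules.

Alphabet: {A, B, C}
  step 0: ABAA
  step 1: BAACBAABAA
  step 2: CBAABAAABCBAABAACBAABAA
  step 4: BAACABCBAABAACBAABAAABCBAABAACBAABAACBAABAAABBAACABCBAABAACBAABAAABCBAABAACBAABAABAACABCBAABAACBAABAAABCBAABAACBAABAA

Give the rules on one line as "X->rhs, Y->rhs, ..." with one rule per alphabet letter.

A->BAA, B->C, C->AB

  step 1 ⇒ step 2: BAACBAABAA ⇒ C·BAA·BAA·AB·C·BAA·BAA·C·BAA·BAA
    A ↦ BAA
    B ↦ C
    C ↦ AB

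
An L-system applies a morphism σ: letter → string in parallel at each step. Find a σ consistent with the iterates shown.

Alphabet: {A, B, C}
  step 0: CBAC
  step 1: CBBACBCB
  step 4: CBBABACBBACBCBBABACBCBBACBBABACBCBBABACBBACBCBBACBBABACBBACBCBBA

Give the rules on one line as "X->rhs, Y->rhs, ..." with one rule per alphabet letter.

A->CB, B->BA, C->CB

  step 0 ⇒ step 1: CBAC ⇒ CB·BA·CB·CB
    A ↦ CB
    B ↦ BA
    C ↦ CB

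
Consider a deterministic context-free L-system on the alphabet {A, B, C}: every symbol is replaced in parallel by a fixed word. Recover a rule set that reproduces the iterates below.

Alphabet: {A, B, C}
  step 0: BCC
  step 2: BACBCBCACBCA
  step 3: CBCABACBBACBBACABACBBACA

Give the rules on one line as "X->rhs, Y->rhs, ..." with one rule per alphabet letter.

A->CA, B->CB, C->BA

  step 2 ⇒ step 3: BACBCBCACBCA ⇒ CB·CA·BA·CB·BA·CB·BA·CA·BA·CB·BA·CA
    A ↦ CA
    B ↦ CB
    C ↦ BA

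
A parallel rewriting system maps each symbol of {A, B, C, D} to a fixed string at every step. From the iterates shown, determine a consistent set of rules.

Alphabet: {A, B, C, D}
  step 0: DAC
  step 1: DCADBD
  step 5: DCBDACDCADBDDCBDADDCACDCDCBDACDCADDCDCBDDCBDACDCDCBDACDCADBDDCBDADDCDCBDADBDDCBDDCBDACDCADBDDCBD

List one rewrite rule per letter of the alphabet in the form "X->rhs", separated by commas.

A->AD, B->AC, C->BD, D->DC

  step 0 ⇒ step 1: DAC ⇒ DC·AD·BD
    A ↦ AD
    C ↦ BD
    D ↦ DC
    B ↦ AC  (constrained at step 1)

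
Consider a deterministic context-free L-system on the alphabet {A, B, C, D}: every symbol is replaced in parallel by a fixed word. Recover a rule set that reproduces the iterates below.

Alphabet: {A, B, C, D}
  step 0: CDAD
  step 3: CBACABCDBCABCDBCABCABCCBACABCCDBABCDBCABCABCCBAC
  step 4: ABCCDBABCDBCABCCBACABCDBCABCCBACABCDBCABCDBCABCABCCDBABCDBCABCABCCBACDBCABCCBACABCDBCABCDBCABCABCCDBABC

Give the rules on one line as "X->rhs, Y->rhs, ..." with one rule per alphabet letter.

A->DB, B->C, C->ABC, D->CBA

  step 3 ⇒ step 4: CBACABCDBCABCDBCABCABCCBACABCCDBABCDBCABCABCCBAC ⇒ ABC·C·DB·ABC·DB·C·ABC·CBA·C·ABC·DB·C·ABC·CBA·C·ABC·DB·C·ABC·DB·C·ABC·ABC·C·DB·ABC·DB·C·ABC·ABC·CBA·C·DB·C·ABC·CBA·C·ABC·DB·C·ABC·DB·C·ABC·ABC·C·DB·ABC
    A ↦ DB
    B ↦ C
    C ↦ ABC
    D ↦ CBA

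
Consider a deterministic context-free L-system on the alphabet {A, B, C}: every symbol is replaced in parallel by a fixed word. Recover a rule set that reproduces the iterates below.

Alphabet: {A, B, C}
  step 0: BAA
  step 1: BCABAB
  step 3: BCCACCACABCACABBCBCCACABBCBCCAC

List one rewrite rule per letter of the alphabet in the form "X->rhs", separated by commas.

A->AB, B->BC, C->CAC

  step 0 ⇒ step 1: BAA ⇒ BC·AB·AB
    A ↦ AB
    B ↦ BC
    C ↦ CAC  (constrained at step 1)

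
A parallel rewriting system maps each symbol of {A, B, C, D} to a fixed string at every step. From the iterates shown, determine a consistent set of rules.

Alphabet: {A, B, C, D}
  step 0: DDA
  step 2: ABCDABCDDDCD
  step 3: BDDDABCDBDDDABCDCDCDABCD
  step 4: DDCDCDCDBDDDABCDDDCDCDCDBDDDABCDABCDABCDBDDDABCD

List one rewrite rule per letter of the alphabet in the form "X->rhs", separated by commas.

A->BD, B->DD, C->AB, D->CD

  step 3 ⇒ step 4: BDDDABCDBDDDABCDCDCDABCD ⇒ DD·CD·CD·CD·BD·DD·AB·CD·DD·CD·CD·CD·BD·DD·AB·CD·AB·CD·AB·CD·BD·DD·AB·CD
    A ↦ BD
    B ↦ DD
    C ↦ AB
    D ↦ CD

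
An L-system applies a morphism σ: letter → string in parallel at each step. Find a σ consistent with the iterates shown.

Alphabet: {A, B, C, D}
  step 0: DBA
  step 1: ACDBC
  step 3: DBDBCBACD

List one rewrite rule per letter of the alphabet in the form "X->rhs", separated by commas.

A->BC, B->D, C->B, D->AC

  step 0 ⇒ step 1: DBA ⇒ AC·D·BC
    A ↦ BC
    B ↦ D
    D ↦ AC
    C ↦ B  (constrained at step 1)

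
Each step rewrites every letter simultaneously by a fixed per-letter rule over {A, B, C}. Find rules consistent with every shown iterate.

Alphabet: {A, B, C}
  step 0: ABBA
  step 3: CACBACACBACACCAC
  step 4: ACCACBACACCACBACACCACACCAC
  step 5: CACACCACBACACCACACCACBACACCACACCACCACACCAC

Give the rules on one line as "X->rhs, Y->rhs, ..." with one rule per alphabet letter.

  step 4 ⇒ step 5: ACCACBACACCACBACACCACACCAC ⇒ C·AC·AC·C·AC·BA·C·AC·C·AC·AC·C·AC·BA·C·AC·C·AC·AC·C·AC·C·AC·AC·C·AC
    A ↦ C
    B ↦ BA
    C ↦ AC

A->C, B->BA, C->AC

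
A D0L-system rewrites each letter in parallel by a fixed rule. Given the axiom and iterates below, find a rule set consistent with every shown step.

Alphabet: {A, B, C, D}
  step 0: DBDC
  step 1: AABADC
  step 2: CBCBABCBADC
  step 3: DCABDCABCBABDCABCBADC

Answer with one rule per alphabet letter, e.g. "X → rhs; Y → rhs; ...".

  step 2 ⇒ step 3: CBCBABCBADC ⇒ DC·AB·DC·AB·CB·AB·DC·AB·CB·A·DC
    A ↦ CB
    B ↦ AB
    C ↦ DC
    D ↦ A

A->CB, B->AB, C->DC, D->A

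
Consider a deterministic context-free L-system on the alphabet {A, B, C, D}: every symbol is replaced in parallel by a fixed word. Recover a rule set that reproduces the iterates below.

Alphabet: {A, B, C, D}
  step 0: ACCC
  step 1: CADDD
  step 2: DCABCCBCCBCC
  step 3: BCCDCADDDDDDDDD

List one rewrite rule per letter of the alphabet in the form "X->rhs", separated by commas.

A->CA, B->D, C->D, D->BCC

  step 2 ⇒ step 3: DCABCCBCCBCC ⇒ BCC·D·CA·D·D·D·D·D·D·D·D·D
    A ↦ CA
    B ↦ D
    C ↦ D
    D ↦ BCC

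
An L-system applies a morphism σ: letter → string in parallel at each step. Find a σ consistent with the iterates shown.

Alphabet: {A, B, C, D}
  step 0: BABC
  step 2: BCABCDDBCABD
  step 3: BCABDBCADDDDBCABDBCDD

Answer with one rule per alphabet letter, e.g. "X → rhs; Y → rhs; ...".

A->BD, B->BC, C->A, D->DD

  step 2 ⇒ step 3: BCABCDDBCABD ⇒ BC·A·BD·BC·A·DD·DD·BC·A·BD·BC·DD
    A ↦ BD
    B ↦ BC
    C ↦ A
    D ↦ DD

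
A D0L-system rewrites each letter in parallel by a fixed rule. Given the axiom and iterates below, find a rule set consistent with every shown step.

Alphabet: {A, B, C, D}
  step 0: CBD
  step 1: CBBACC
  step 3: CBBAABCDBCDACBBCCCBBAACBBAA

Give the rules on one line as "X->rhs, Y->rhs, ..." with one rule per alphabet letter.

  step 0 ⇒ step 1: CBD ⇒ CBB·A·CC
    B ↦ A
    C ↦ CBB
    D ↦ CC
    A ↦ BCD  (constrained at step 1)

A->BCD, B->A, C->CBB, D->CC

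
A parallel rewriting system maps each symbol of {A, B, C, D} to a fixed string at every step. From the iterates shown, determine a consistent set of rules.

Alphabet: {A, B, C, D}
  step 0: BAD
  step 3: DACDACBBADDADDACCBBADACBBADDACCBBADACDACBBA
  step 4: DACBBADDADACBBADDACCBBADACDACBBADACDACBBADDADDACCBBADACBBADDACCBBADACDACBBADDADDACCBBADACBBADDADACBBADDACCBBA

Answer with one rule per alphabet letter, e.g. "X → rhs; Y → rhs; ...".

A->BBA, B->C, C->DDA, D->DAC

  step 3 ⇒ step 4: DACDACBBADDADDACCBBADACBBADDACCBBADACDACBBA ⇒ DAC·BBA·DDA·DAC·BBA·DDA·C·C·BBA·DAC·DAC·BBA·DAC·DAC·BBA·DDA·DDA·C·C·BBA·DAC·BBA·DDA·C·C·BBA·DAC·DAC·BBA·DDA·DDA·C·C·BBA·DAC·BBA·DDA·DAC·BBA·DDA·C·C·BBA
    A ↦ BBA
    B ↦ C
    C ↦ DDA
    D ↦ DAC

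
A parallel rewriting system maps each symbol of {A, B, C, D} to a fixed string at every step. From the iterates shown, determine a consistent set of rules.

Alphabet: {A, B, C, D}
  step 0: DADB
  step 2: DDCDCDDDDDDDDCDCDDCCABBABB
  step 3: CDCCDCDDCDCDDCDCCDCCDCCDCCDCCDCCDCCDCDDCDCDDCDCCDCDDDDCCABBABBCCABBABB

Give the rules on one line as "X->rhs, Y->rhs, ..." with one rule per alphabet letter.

  step 2 ⇒ step 3: DDCDCDDDDDDDDCDCDDCCABBABB ⇒ CDC·CDC·DD·CDC·DD·CDC·CDC·CDC·CDC·CDC·CDC·CDC·CDC·DD·CDC·DD·CDC·CDC·DD·DD·CC·ABB·ABB·CC·ABB·ABB
    A ↦ CC
    B ↦ ABB
    C ↦ DD
    D ↦ CDC

A->CC, B->ABB, C->DD, D->CDC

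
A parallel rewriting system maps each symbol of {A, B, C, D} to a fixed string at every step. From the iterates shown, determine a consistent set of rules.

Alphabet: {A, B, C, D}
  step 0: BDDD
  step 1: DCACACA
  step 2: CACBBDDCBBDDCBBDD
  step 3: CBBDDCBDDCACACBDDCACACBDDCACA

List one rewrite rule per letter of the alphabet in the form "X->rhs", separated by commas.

A->BDD, B->D, C->CB, D->CA

  step 2 ⇒ step 3: CACBBDDCBBDDCBBDD ⇒ CB·BDD·CB·D·D·CA·CA·CB·D·D·CA·CA·CB·D·D·CA·CA
    A ↦ BDD
    B ↦ D
    C ↦ CB
    D ↦ CA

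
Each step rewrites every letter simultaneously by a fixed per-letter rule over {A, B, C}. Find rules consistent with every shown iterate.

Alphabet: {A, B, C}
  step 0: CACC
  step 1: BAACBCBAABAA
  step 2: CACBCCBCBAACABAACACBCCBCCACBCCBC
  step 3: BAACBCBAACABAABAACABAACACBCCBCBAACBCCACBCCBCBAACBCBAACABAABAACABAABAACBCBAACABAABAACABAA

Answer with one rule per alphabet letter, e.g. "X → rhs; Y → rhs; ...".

A->CBC, B->CA, C->BAA

  step 2 ⇒ step 3: CACBCCBCBAACABAACACBCCBCCACBCCBC ⇒ BAA·CBC·BAA·CA·BAA·BAA·CA·BAA·CA·CBC·CBC·BAA·CBC·CA·CBC·CBC·BAA·CBC·BAA·CA·BAA·BAA·CA·BAA·BAA·CBC·BAA·CA·BAA·BAA·CA·BAA
    A ↦ CBC
    B ↦ CA
    C ↦ BAA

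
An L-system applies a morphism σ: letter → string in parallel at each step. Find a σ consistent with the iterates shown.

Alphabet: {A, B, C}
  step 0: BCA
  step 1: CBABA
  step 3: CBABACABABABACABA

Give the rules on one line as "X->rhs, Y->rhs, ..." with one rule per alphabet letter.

A->ABA, B->C, C->B

  step 0 ⇒ step 1: BCA ⇒ C·B·ABA
    A ↦ ABA
    B ↦ C
    C ↦ B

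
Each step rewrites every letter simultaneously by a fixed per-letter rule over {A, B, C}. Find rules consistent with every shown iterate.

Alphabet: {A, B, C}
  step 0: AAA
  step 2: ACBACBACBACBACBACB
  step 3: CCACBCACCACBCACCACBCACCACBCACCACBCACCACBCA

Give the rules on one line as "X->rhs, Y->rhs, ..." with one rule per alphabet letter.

  step 2 ⇒ step 3: ACBACBACBACBACBACB ⇒ CC·ACB·CA·CC·ACB·CA·CC·ACB·CA·CC·ACB·CA·CC·ACB·CA·CC·ACB·CA
    A ↦ CC
    B ↦ CA
    C ↦ ACB

A->CC, B->CA, C->ACB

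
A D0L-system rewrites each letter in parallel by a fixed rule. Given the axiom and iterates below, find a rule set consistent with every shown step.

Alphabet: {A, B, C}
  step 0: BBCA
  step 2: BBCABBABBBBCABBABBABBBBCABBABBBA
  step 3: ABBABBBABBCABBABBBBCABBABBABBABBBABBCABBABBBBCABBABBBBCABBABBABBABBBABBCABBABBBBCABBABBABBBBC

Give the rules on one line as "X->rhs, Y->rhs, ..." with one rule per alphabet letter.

A->BBC, B->ABB, C->BA

  step 2 ⇒ step 3: BBCABBABBBBCABBABBABBBBCABBABBBA ⇒ ABB·ABB·BA·BBC·ABB·ABB·BBC·ABB·ABB·ABB·ABB·BA·BBC·ABB·ABB·BBC·ABB·ABB·BBC·ABB·ABB·ABB·ABB·BA·BBC·ABB·ABB·BBC·ABB·ABB·ABB·BBC
    A ↦ BBC
    B ↦ ABB
    C ↦ BA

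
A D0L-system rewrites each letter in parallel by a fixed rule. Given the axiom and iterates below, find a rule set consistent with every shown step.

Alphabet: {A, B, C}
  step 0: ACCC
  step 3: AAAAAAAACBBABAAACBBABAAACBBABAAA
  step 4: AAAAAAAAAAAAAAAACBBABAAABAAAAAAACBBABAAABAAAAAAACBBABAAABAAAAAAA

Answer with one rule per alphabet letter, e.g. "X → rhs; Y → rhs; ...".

  step 3 ⇒ step 4: AAAAAAAACBBABAAACBBABAAACBBABAAA ⇒ AA·AA·AA·AA·AA·AA·AA·AA·CB·BA·BA·AA·BA·AA·AA·AA·CB·BA·BA·AA·BA·AA·AA·AA·CB·BA·BA·AA·BA·AA·AA·AA
    A ↦ AA
    B ↦ BA
    C ↦ CB

A->AA, B->BA, C->CB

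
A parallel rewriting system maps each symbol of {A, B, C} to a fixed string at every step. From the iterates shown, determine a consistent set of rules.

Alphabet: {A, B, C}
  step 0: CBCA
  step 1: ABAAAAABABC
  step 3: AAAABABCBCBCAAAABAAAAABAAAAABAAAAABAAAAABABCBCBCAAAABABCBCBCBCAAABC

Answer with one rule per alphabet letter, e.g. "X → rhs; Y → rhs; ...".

  step 0 ⇒ step 1: CBCA ⇒ ABA·AAA·ABA·BC
    A ↦ BC
    B ↦ AAA
    C ↦ ABA

A->BC, B->AAA, C->ABA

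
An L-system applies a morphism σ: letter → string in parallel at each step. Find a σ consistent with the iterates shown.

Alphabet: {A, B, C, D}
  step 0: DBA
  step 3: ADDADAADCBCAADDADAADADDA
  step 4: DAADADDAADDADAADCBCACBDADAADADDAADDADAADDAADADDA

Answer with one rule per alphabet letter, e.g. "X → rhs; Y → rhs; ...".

A->DA, B->CA, C->CB, D->AD

  step 3 ⇒ step 4: ADDADAADCBCAADDADAADADDA ⇒ DA·AD·AD·DA·AD·DA·DA·AD·CB·CA·CB·DA·DA·AD·AD·DA·AD·DA·DA·AD·DA·AD·AD·DA
    A ↦ DA
    B ↦ CA
    C ↦ CB
    D ↦ AD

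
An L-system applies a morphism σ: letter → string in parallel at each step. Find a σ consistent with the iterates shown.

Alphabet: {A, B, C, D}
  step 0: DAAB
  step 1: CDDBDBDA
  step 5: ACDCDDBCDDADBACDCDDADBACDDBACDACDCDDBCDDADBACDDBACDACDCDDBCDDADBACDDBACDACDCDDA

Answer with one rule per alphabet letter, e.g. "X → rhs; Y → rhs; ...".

A->DB, B->DA, C->A, D->CD

  step 0 ⇒ step 1: DAAB ⇒ CD·DB·DB·DA
    A ↦ DB
    B ↦ DA
    D ↦ CD
    C ↦ A  (constrained at step 1)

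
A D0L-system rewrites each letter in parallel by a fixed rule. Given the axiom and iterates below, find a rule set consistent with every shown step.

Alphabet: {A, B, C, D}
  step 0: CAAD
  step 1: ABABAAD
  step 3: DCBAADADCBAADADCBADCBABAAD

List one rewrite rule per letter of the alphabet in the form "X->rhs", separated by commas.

  step 0 ⇒ step 1: CAAD ⇒ A·BA·BA·AD
    A ↦ BA
    C ↦ A
    D ↦ AD
    B ↦ DC  (constrained at step 1)

A->BA, B->DC, C->A, D->AD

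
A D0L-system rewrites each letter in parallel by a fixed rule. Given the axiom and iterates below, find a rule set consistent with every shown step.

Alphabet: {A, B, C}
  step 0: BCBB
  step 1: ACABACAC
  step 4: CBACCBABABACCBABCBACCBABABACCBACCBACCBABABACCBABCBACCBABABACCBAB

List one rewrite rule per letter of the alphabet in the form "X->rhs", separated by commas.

  step 0 ⇒ step 1: BCBB ⇒ AC·AB·AC·AC
    B ↦ AC
    C ↦ AB
    A ↦ CB  (constrained at step 1)

A->CB, B->AC, C->AB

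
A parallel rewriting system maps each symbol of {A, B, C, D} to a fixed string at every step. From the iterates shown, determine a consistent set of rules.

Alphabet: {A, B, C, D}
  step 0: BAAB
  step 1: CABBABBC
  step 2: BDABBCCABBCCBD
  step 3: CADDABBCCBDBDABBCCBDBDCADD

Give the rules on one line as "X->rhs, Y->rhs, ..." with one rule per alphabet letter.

  step 2 ⇒ step 3: BDABBCCABBCCBD ⇒ C·ADD·ABB·C·C·BD·BD·ABB·C·C·BD·BD·C·ADD
    A ↦ ABB
    B ↦ C
    C ↦ BD
    D ↦ ADD

A->ABB, B->C, C->BD, D->ADD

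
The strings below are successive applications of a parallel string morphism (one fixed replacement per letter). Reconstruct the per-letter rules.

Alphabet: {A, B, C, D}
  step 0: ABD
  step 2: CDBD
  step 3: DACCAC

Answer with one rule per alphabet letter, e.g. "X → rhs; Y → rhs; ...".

A->B, B->C, C->D, D->AC

  step 2 ⇒ step 3: CDBD ⇒ D·AC·C·AC
    B ↦ C
    C ↦ D
    D ↦ AC
    A ↦ B  (constrained at step 0)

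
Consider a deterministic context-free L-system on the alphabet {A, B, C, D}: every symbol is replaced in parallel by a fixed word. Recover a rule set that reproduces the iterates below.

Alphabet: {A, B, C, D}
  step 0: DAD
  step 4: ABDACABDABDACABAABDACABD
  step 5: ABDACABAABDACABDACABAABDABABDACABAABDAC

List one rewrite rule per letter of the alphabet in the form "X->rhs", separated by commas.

  step 4 ⇒ step 5: ABDACABDABDACABAABDACABD ⇒ AB·D·AC·AB·A·AB·D·AC·AB·D·AC·AB·A·AB·D·AB·AB·D·AC·AB·A·AB·D·AC
    A ↦ AB
    B ↦ D
    C ↦ A
    D ↦ AC

A->AB, B->D, C->A, D->AC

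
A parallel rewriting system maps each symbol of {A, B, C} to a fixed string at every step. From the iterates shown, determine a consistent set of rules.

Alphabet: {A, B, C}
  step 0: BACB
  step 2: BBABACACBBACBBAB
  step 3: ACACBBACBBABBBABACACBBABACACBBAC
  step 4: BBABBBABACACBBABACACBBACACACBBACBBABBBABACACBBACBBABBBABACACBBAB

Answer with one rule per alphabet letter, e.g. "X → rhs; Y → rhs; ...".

  step 3 ⇒ step 4: ACACBBACBBABBBABACACBBABACACBBAC ⇒ BB·AB·BB·AB·AC·AC·BB·AB·AC·AC·BB·AC·AC·AC·BB·AC·BB·AB·BB·AB·AC·AC·BB·AC·BB·AB·BB·AB·AC·AC·BB·AB
    A ↦ BB
    B ↦ AC
    C ↦ AB

A->BB, B->AC, C->AB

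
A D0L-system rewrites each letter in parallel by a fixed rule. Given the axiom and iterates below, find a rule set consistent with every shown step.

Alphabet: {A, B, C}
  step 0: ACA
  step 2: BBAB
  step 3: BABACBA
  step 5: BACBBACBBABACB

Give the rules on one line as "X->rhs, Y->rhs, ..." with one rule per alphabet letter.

A->C, B->BA, C->B

  step 2 ⇒ step 3: BBAB ⇒ BA·BA·C·BA
    A ↦ C
    B ↦ BA
    C ↦ B  (constrained at step 0)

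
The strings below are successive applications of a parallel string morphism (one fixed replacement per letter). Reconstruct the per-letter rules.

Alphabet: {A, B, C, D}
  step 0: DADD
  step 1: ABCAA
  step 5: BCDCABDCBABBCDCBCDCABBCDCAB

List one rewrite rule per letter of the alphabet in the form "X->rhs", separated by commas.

  step 0 ⇒ step 1: DADD ⇒ A·BC·A·A
    A ↦ BC
    D ↦ A
    B ↦ DC  (constrained at step 1)
    C ↦ B  (constrained at step 1)

A->BC, B->DC, C->B, D->A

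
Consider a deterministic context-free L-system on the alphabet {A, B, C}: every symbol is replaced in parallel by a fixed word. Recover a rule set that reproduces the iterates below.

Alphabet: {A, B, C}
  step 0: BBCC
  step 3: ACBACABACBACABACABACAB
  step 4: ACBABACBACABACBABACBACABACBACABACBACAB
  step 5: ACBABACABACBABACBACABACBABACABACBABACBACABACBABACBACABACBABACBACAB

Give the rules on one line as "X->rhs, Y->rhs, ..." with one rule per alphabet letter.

A->AC, B->AB, C->B

  step 4 ⇒ step 5: ACBABACBACABACBABACBACABACBACABACBACAB ⇒ AC·B·AB·AC·AB·AC·B·AB·AC·B·AC·AB·AC·B·AB·AC·AB·AC·B·AB·AC·B·AC·AB·AC·B·AB·AC·B·AC·AB·AC·B·AB·AC·B·AC·AB
    A ↦ AC
    B ↦ AB
    C ↦ B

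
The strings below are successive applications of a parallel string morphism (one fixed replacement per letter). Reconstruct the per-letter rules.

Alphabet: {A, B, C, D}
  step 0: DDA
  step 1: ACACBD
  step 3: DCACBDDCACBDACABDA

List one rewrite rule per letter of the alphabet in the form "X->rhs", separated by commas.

A->BD, B->DC, C->A, D->AC

  step 0 ⇒ step 1: DDA ⇒ AC·AC·BD
    A ↦ BD
    D ↦ AC
    B ↦ DC  (constrained at step 1)
    C ↦ A  (constrained at step 1)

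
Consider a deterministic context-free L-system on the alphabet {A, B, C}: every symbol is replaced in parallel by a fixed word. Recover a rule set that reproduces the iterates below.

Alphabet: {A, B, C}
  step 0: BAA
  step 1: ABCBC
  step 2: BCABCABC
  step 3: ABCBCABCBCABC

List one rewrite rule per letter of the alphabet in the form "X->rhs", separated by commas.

  step 2 ⇒ step 3: BCABCABC ⇒ A·BC·BC·A·BC·BC·A·BC
    A ↦ BC
    B ↦ A
    C ↦ BC

A->BC, B->A, C->BC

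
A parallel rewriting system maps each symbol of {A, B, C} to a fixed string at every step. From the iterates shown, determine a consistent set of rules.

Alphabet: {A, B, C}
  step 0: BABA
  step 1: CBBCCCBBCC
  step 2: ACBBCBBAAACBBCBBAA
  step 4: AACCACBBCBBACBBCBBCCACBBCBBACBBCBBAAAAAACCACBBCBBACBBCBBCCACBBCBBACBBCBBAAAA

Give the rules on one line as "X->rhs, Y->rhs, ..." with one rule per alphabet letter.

  step 1 ⇒ step 2: CBBCCCBBCC ⇒ A·CBB·CBB·A·A·A·CBB·CBB·A·A
    B ↦ CBB
    C ↦ A
  step 0 ⇒ step 1: BABA ⇒ CBB·CC·CBB·CC
    A ↦ CC

A->CC, B->CBB, C->A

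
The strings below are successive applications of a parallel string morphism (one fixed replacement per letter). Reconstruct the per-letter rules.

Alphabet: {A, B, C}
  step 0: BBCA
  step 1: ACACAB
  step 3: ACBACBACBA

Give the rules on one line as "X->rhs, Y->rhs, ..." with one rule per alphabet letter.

A->B, B->AC, C->A

  step 0 ⇒ step 1: BBCA ⇒ AC·AC·A·B
    A ↦ B
    B ↦ AC
    C ↦ A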